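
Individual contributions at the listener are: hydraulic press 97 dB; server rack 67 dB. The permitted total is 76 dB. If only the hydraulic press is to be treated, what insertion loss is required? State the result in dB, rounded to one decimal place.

21.6 dB

Everything except the hydraulic press sums to 10^(67/10) = 5.012e+06 in linear terms, 67.00 dB.
To meet 76 dB overall, the treated hydraulic press may contribute at most 10^(76/10) − 5.012e+06 = 3.480e+07, i.e. 75.42 dB.
Required insertion loss = 97 − 75.42 = 21.58 dB.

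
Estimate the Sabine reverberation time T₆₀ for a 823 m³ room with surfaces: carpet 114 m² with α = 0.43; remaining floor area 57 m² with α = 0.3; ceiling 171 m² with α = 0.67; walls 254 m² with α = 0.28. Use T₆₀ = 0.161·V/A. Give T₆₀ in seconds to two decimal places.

0.53 s

Total absorption A = 114·0.43 + 57·0.3 + 171·0.67 + 254·0.28 = 251.81 m² sabins.
T₆₀ = 0.161 × 823 / 251.81 = 0.526 s.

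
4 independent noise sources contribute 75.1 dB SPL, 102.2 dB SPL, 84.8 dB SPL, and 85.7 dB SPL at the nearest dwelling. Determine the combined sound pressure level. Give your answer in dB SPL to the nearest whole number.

102 dB SPL

Incoherent sources combine by intensity addition: L_total = 10·log₁₀(Σ 10^(L_i/10)).
Σ 10^(L/10) = 10^(75.1/10) + 10^(102.2/10) + 10^(84.8/10) + 10^(85.7/10) = 1.730e+10.
L_total = 10·log₁₀(1.730e+10) = 102.38 dB SPL.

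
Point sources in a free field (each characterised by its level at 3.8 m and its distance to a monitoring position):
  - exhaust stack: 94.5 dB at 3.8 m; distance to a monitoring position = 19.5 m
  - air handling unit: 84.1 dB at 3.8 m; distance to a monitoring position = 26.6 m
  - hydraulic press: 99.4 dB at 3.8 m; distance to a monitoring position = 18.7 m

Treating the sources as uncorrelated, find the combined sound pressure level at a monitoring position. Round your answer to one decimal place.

86.7 dB

Propagate each source to the receiver with L = L_ref − 20·log₁₀(r/r_ref), then add intensities.
exhaust stack: 94.5 − 20·log₁₀(19.5/3.8) = 94.5 − 14.21 = 80.29 dB.
air handling unit: 84.1 − 20·log₁₀(26.6/3.8) = 84.1 − 16.90 = 67.20 dB.
hydraulic press: 99.4 − 20·log₁₀(18.7/3.8) = 99.4 − 13.84 = 85.56 dB.
Σ 10^(L/10) = 4.719e+08 → L_total = 10·log₁₀(4.719e+08) = 86.74 dB.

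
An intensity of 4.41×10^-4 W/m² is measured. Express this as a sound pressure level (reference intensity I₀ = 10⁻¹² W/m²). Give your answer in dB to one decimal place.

L = 10·log₁₀(I/I₀) = 10·log₁₀(4.41×10^-4/10⁻¹²) = 10·log₁₀(4.41×10^8).
L = 10·(0.6444 + 8) = 86.44 dB.

86.4 dB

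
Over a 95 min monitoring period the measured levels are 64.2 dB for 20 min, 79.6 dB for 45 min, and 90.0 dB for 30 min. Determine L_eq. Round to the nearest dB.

Weight each interval's intensity by its duration and average over T = 95 min:
Σ tᵢ·10^(Lᵢ/10) = 20·10^(64.2/10) + 45·10^(79.6/10) + 30·10^(90.0/10) = 3.416e+10.
L_eq = 10·log₁₀(3.416e+10/95) = 85.56 dB.

86 dB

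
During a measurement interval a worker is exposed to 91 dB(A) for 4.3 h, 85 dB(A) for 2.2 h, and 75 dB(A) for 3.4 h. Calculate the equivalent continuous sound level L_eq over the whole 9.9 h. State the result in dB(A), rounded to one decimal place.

L_eq = 10·log₁₀[(1/T)·Σ tᵢ·10^(Lᵢ/10)] with T = 9.9 h.
Σ tᵢ·10^(Lᵢ/10) = 4.3·10^(91/10) + 2.2·10^(85/10) + 3.4·10^(75/10) = 6.217e+09.
L_eq = 10·log₁₀(6.217e+09/9.9) = 87.98 dB(A).

88.0 dB(A)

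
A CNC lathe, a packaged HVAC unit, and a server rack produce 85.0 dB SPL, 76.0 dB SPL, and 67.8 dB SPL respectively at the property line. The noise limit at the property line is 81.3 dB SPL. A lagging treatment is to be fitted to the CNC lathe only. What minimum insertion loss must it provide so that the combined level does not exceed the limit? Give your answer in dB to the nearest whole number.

6 dB

Fixed contribution from the other sources: Σ 10^(L/10) = 10^(76.0/10) + 10^(67.8/10) = 4.584e+07 (76.61 dB SPL).
To meet 81.3 dB SPL overall, the treated CNC lathe may contribute at most 10^(81.3/10) − 4.584e+07 = 8.906e+07, i.e. 79.50 dB SPL.
Required insertion loss = 85.0 − 79.50 = 5.50 dB.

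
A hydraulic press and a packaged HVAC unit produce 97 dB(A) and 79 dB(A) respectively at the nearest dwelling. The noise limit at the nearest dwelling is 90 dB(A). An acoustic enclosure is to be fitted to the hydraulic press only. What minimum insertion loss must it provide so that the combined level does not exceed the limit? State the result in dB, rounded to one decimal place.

Everything except the hydraulic press sums to 10^(79/10) = 7.943e+07 in linear terms, 79.00 dB(A).
The limit corresponds to 10^(90/10) = 1.000e+09; subtracting the fixed part leaves 9.206e+08 for the hydraulic press, i.e. 89.64 dB(A).
Required insertion loss = 97 − 89.64 = 7.36 dB.

7.4 dB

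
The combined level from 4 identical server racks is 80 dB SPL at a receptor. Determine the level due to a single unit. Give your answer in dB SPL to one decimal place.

74.0 dB SPL

Dividing the total intensity by 4 lowers the level by 10·log₁₀ 4 = 6.021 dB: L₁ = 80 − 6.021.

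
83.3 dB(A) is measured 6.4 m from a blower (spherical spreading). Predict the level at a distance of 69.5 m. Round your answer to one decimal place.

For a point source, L₂ = L₁ − 20·log₁₀(r₂/r₁).
L₂ = 83.3 − 20·log₁₀(69.5/6.4) = 83.3 − 20.716 = 62.58 dB(A).

62.6 dB(A)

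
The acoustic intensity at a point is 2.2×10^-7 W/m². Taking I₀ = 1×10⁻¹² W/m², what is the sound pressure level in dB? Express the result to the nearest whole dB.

53 dB

Dividing by I₀ shifts the exponent by 12: I/I₀ = 2.2×10^5.
L = 10·(0.3424 + 5) = 53.42 dB.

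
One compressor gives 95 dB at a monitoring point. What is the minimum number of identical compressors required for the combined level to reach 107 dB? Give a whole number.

N identical sources give L₁ + 10·log₁₀ N, so require 10·log₁₀ N ≥ 107 − 95 = 12.0 dB.
N ≥ 10^(12.0/10) = 15.849, so N = 16.

16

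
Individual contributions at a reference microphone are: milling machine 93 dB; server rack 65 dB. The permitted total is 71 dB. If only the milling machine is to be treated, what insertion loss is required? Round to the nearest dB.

Everything except the milling machine sums to 10^(65/10) = 3.162e+06 in linear terms, 65.00 dB.
To meet 71 dB overall, the treated milling machine may contribute at most 10^(71/10) − 3.162e+06 = 9.427e+06, i.e. 69.74 dB.
Required insertion loss = 93 − 69.74 = 23.26 dB.

23 dB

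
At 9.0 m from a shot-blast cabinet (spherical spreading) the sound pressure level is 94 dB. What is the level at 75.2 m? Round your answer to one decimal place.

Spherical spreading from a point source gives a 20·log₁₀(r₂/r₁) drop.
L₂ = 94 − 20·log₁₀(75.2/9.0) = 94 − 18.440 = 75.56 dB.

75.6 dB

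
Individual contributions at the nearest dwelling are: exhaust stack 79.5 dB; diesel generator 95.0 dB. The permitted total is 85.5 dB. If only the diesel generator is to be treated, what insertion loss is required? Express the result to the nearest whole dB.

The untreated sources together contribute 10^(79.5/10) = 8.913e+07, i.e. 79.50 dB.
The limit corresponds to 10^(85.5/10) = 3.548e+08; subtracting the fixed part leaves 2.657e+08 for the diesel generator, i.e. 84.24 dB.
Required insertion loss = 95.0 − 84.24 = 10.76 dB.

11 dB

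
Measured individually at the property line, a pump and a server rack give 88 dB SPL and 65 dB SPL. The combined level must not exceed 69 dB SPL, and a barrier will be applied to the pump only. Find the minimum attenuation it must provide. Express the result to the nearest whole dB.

21 dB

Everything except the pump sums to 10^(65/10) = 3.162e+06 in linear terms, 65.00 dB SPL.
To meet 69 dB SPL overall, the treated pump may contribute at most 10^(69/10) − 3.162e+06 = 4.781e+06, i.e. 66.80 dB SPL.
So the pump must be reduced from 88 to 66.80 dB SPL: IL = 21.20 dB.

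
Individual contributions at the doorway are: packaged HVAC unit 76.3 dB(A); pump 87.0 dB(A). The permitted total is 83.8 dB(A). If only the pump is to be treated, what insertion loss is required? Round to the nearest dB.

4 dB

The untreated sources together contribute 10^(76.3/10) = 4.266e+07, i.e. 76.30 dB(A).
To meet 83.8 dB(A) overall, the treated pump may contribute at most 10^(83.8/10) − 4.266e+07 = 1.972e+08, i.e. 82.95 dB(A).
Required insertion loss = 87.0 − 82.95 = 4.05 dB.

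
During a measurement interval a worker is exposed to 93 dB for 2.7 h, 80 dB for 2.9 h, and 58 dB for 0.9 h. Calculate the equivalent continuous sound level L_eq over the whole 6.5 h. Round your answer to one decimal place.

Weight each interval's intensity by its duration and average over T = 6.5 h:
Σ tᵢ·10^(Lᵢ/10) = 2.7·10^(93/10) + 2.9·10^(80/10) + 0.9·10^(58/10) = 5.678e+09.
L_eq = 10·log₁₀(5.678e+09/6.5) = 89.41 dB.

89.4 dB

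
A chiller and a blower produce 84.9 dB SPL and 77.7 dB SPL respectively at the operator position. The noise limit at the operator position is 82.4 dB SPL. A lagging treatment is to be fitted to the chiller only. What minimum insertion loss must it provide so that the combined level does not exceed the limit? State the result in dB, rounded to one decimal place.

Fixed contribution from the other source: Σ 10^(L/10) = 10^(77.7/10) = 5.888e+07 (77.70 dB SPL).
The limit corresponds to 10^(82.4/10) = 1.738e+08; subtracting the fixed part leaves 1.149e+08 for the chiller, i.e. 80.60 dB SPL.
Required insertion loss = 84.9 − 80.60 = 4.30 dB.

4.3 dB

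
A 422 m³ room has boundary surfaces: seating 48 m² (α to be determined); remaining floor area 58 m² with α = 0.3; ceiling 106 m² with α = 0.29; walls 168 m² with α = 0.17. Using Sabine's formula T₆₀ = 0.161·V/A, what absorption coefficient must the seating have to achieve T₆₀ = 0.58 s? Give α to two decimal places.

0.84

From T₆₀ = 0.161·V/A, the target T₆₀ = 0.58 s needs A = 0.161·422/0.58 = 117.14 m².
Absorption from the other surfaces = 58·0.3 + 106·0.29 + 168·0.17 = 76.70 m², so the seating must supply 40.44 m² over 48 m².
α = 40.44/48 = 0.843.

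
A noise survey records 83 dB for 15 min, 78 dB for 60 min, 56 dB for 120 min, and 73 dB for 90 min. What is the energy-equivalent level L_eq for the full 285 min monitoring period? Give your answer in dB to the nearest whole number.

L_eq = 10·log₁₀[(1/T)·Σ tᵢ·10^(Lᵢ/10)] with T = 285 min.
Σ tᵢ·10^(Lᵢ/10) = 15·10^(83/10) + 60·10^(78/10) + 120·10^(56/10) + 90·10^(73/10) = 8.622e+09.
L_eq = 10·log₁₀(8.622e+09/285) = 74.81 dB.

75 dB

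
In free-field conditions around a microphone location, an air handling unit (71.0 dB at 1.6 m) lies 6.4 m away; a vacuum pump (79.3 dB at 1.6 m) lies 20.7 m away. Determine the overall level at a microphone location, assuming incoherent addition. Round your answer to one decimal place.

61.1 dB

Propagate each source to the receiver with L = L_ref − 20·log₁₀(r/r_ref), then add intensities.
air handling unit: 71.0 − 20·log₁₀(6.4/1.6) = 71.0 − 12.04 = 58.96 dB.
vacuum pump: 79.3 − 20·log₁₀(20.7/1.6) = 79.3 − 22.24 = 57.06 dB.
Σ 10^(L/10) = 1.295e+06 → L_total = 10·log₁₀(1.295e+06) = 61.12 dB.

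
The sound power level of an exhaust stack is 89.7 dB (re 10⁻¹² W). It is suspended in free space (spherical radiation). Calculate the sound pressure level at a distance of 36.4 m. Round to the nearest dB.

47 dB

Free-field spherical radiation: L_p = L_w − 10·log₁₀(4π·r²), r = 36.4 m.
4π·r² = 1.665e+04 m², 10·log₁₀ of that is 42.214 dB.
L_p = 89.7 − 42.214 = 47.49 dB.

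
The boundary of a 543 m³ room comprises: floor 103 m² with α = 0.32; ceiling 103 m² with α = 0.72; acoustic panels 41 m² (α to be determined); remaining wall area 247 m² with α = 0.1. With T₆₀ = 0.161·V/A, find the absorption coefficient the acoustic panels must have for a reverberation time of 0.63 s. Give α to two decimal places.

Required total absorption A = 0.161·543/0.63 = 138.77 m².
Absorption from the other surfaces = 103·0.32 + 103·0.72 + 247·0.1 = 131.82 m², so the acoustic panels must supply 6.95 m² over 41 m².
α = 6.95/41 = 0.169.

0.17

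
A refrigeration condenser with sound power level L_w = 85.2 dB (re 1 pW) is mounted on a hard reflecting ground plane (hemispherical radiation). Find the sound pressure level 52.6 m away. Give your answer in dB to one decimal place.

42.8 dB

Free-field hemispherical radiation: L_p = L_w − 10·log₁₀(2π·r²), r = 52.6 m.
2π·r² = 1.738e+04 m², 10·log₁₀ of that is 42.402 dB.
L_p = 85.2 − 42.402 = 42.80 dB.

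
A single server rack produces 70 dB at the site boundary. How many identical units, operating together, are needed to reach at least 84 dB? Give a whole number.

The shortfall is 84 − 70 = 14.0 dB, and N units add 10·log₁₀ N, so need 10·log₁₀ N ≥ 14.0.
N ≥ 10^(14.0/10) = 25.119, so N = 26.

26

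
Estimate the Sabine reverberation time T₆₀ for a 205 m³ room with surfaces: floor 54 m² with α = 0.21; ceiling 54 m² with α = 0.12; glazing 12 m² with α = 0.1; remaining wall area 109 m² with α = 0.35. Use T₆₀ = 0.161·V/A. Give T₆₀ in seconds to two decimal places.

Summing Sᵢαᵢ: 54·0.21 + 54·0.12 + 12·0.1 + 109·0.35 = 57.17 m².
T₆₀ = 0.161 × 205 / 57.17 = 0.577 s.

0.58 s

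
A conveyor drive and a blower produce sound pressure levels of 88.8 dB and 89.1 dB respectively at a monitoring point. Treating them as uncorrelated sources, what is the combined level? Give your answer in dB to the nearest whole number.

92 dB

Incoherent sources combine by intensity addition: L_total = 10·log₁₀(Σ 10^(L_i/10)).
Σ 10^(L/10) = 10^(88.8/10) + 10^(89.1/10) = 1.571e+09.
L_total = 10·log₁₀(1.571e+09) = 91.96 dB.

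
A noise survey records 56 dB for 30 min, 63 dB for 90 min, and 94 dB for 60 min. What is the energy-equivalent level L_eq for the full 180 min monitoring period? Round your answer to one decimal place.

Weight each interval's intensity by its duration and average over T = 180 min:
Σ tᵢ·10^(Lᵢ/10) = 30·10^(56/10) + 90·10^(63/10) + 60·10^(94/10) = 1.509e+11.
L_eq = 10·log₁₀(1.509e+11/180) = 89.23 dB.

89.2 dB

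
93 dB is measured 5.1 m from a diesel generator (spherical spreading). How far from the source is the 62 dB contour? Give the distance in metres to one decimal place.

For a point source L₁ − L₂ = 20·log₁₀(r₂/r₁), so r₂ = r₁·10^((L₁−L₂)/20).
r₂ = 5.1·10^((93−62)/20) = 5.1·10^(31.0/20) = 180.95 m.

181.0 m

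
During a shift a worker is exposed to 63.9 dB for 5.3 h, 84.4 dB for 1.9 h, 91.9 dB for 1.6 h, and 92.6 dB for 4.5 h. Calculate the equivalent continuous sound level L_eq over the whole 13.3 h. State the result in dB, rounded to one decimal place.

89.3 dB

L_eq = 10·log₁₀[(1/T)·Σ tᵢ·10^(Lᵢ/10)] with T = 13.3 h.
Σ tᵢ·10^(Lᵢ/10) = 5.3·10^(63.9/10) + 1.9·10^(84.4/10) + 1.6·10^(91.9/10) + 4.5·10^(92.6/10) = 1.120e+10.
L_eq = 10·log₁₀(1.120e+10/13.3) = 89.25 dB.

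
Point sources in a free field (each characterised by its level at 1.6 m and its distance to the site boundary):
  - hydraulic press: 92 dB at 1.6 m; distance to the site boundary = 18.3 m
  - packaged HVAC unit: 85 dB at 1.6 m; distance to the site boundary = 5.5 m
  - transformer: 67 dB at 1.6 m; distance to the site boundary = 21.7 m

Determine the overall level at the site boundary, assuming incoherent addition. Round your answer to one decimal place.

Propagate each source to the receiver with L = L_ref − 20·log₁₀(r/r_ref), then add intensities.
hydraulic press: 92 − 20·log₁₀(18.3/1.6) = 92 − 21.17 = 70.83 dB.
packaged HVAC unit: 85 − 20·log₁₀(5.5/1.6) = 85 − 10.72 = 74.28 dB.
transformer: 67 − 20·log₁₀(21.7/1.6) = 67 − 22.65 = 44.35 dB.
Σ 10^(L/10) = 3.890e+07 → L_total = 10·log₁₀(3.890e+07) = 75.90 dB.

75.9 dB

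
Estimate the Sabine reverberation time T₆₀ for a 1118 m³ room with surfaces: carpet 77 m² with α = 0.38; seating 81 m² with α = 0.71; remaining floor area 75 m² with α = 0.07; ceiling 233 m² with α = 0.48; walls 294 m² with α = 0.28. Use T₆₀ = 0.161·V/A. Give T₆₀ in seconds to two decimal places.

Summing Sᵢαᵢ: 77·0.38 + 81·0.71 + 75·0.07 + 233·0.48 + 294·0.28 = 286.18 m².
T₆₀ = 0.161·V/A = 0.161·1118/286.18 = 0.629 s.

0.63 s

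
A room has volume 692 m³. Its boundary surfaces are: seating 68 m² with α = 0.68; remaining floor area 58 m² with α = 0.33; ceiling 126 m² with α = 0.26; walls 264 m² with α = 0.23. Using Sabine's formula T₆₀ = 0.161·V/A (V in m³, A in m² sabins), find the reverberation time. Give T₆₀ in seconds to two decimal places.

A = Σ Sᵢαᵢ = 68·0.68 + 58·0.33 + 126·0.26 + 264·0.23 = 158.86 m².
T₆₀ = 0.161·V/A = 0.161·692/158.86 = 0.701 s.

0.70 s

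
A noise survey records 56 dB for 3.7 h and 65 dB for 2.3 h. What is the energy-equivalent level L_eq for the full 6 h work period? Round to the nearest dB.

Weight each interval's intensity by its duration and average over T = 6 h:
Σ tᵢ·10^(Lᵢ/10) = 3.7·10^(56/10) + 2.3·10^(65/10) = 8.746e+06.
L_eq = 10·log₁₀(8.746e+06/6) = 61.64 dB.

62 dB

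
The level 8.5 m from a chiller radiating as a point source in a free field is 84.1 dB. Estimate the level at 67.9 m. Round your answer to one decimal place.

66.1 dB

Point-source attenuation: ΔL = 20·log₁₀(r₂/r₁) = 20·log₁₀(67.9/8.5) = 18.049 dB.
L₂ = 84.1 − 20·log₁₀(67.9/8.5) = 84.1 − 18.049 = 66.05 dB.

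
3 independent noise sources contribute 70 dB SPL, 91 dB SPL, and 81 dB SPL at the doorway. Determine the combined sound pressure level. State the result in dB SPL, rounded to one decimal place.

91.4 dB SPL

For uncorrelated sources the intensities add, so convert each level to linear form, sum, and take 10·log₁₀ of the total.
Σ 10^(L/10) = 10^(70/10) + 10^(91/10) + 10^(81/10) = 1.395e+09.
L_total = 10·log₁₀(1.395e+09) = 91.45 dB SPL.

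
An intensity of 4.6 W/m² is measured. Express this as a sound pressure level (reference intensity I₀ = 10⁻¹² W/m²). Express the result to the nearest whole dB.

I/I₀ = 4.6/10⁻¹² = 4.6×10^12, and L = 10·log₁₀(I/I₀).
L = 10·(0.6628 + 12) = 126.63 dB.

127 dB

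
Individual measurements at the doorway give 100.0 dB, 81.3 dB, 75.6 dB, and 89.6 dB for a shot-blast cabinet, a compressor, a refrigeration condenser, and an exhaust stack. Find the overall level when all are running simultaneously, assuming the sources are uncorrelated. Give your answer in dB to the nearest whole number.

100 dB

Incoherent sources combine by intensity addition: L_total = 10·log₁₀(Σ 10^(L_i/10)).
Σ 10^(L/10) = 10^(100.0/10) + 10^(81.3/10) + 10^(75.6/10) + 10^(89.6/10) = 1.108e+10.
L_total = 10·log₁₀(1.108e+10) = 100.45 dB.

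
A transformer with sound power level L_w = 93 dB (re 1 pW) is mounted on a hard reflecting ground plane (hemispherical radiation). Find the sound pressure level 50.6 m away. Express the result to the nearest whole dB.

51 dB

The power spreads over a hemisphere of area 2π·r², so L_p = L_w − 10·log₁₀(2π·r²).
2π·r² = 1.609e+04 m², 10·log₁₀ of that is 42.065 dB.
L_p = 93 − 42.065 = 50.94 dB.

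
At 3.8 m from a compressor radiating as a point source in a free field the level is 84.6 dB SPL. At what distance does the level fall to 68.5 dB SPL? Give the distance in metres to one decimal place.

24.3 m

For a point source L₁ − L₂ = 20·log₁₀(r₂/r₁), so r₂ = r₁·10^((L₁−L₂)/20).
r₂ = 3.8·10^((84.6−68.5)/20) = 3.8·10^(16.1/20) = 24.25 m.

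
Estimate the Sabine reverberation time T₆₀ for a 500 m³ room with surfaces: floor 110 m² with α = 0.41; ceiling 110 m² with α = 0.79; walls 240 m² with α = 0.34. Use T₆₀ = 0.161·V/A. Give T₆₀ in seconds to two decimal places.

0.38 s

Summing Sᵢαᵢ: 110·0.41 + 110·0.79 + 240·0.34 = 213.60 m².
T₆₀ = 0.161 × 500 / 213.60 = 0.377 s.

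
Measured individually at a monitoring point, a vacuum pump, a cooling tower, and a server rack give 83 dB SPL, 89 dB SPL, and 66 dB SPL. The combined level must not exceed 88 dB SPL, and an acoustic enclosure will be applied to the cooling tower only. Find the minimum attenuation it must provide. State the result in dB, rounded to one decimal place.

Everything except the cooling tower sums to 10^(83/10) + 10^(66/10) = 2.035e+08 in linear terms, 83.09 dB SPL.
To meet 88 dB SPL overall, the treated cooling tower may contribute at most 10^(88/10) − 2.035e+08 = 4.275e+08, i.e. 86.31 dB SPL.
Required insertion loss = 89 − 86.31 = 2.69 dB.

2.7 dB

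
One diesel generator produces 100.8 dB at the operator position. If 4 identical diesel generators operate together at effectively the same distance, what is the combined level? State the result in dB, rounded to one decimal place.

106.8 dB

With 4 equal, uncorrelated contributions the intensity is 4× that of one unit, giving a rise of 10·log₁₀ 4.
L_total = 100.8 + 10·log₁₀(4) = 100.8 + 6.021 = 106.82 dB.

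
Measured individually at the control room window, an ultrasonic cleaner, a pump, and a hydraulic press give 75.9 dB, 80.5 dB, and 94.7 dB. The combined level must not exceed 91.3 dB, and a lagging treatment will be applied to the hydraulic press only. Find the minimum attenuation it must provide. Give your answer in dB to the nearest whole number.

The untreated sources together contribute 10^(75.9/10) + 10^(80.5/10) = 1.511e+08, i.e. 81.79 dB.
The limit corresponds to 10^(91.3/10) = 1.349e+09; subtracting the fixed part leaves 1.198e+09 for the hydraulic press, i.e. 90.78 dB.
Required insertion loss = 94.7 − 90.78 = 3.92 dB.

4 dB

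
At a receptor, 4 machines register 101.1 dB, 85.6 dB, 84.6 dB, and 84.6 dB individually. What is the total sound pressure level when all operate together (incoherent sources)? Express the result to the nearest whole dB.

For uncorrelated sources the intensities add, so convert each level to linear form, sum, and take 10·log₁₀ of the total.
Σ 10^(L/10) = 10^(101.1/10) + 10^(85.6/10) + 10^(84.6/10) + 10^(84.6/10) = 1.382e+10.
L_total = 10·log₁₀(1.382e+10) = 101.41 dB.

101 dB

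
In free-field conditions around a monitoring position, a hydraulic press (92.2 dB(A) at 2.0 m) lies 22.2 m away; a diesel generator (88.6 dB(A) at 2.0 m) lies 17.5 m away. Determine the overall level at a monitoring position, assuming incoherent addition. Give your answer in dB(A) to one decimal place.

73.6 dB(A)

Propagate each source to the receiver with L = L_ref − 20·log₁₀(r/r_ref), then add intensities.
hydraulic press: 92.2 − 20·log₁₀(22.2/2.0) = 92.2 − 20.91 = 71.29 dB(A).
diesel generator: 88.6 − 20·log₁₀(17.5/2.0) = 88.6 − 18.84 = 69.76 dB(A).
Σ 10^(L/10) = 2.293e+07 → L_total = 10·log₁₀(2.293e+07) = 73.60 dB(A).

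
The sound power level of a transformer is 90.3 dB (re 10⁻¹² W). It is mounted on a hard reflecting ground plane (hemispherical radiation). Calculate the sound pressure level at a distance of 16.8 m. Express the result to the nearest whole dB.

58 dB

L_p = L_w − 10·log₁₀(2π·r²) with r = 16.8 m.
2π·r² = 1773 m², 10·log₁₀ of that is 32.488 dB.
L_p = 90.3 − 32.488 = 57.81 dB.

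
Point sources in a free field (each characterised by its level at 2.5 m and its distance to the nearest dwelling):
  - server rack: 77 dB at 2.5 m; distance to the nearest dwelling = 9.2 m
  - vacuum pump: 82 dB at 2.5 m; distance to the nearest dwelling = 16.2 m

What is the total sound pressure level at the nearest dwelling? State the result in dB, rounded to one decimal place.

68.7 dB

First find each source's level at the receiver (point-source: −20·log₁₀(r/r_ref)), then combine on an intensity basis.
server rack: 77 − 20·log₁₀(9.2/2.5) = 77 − 11.32 = 65.68 dB.
vacuum pump: 82 − 20·log₁₀(16.2/2.5) = 82 − 16.23 = 65.77 dB.
Σ 10^(L/10) = 7.475e+06 → L_total = 10·log₁₀(7.475e+06) = 68.74 dB.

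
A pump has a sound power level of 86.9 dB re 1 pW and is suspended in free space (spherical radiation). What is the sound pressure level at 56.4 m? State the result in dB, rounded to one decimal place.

40.9 dB

The power spreads over a sphere of area 4π·r², so L_p = L_w − 10·log₁₀(4π·r²).
4π·r² = 3.997e+04 m², 10·log₁₀ of that is 46.018 dB.
L_p = 86.9 − 46.018 = 40.88 dB.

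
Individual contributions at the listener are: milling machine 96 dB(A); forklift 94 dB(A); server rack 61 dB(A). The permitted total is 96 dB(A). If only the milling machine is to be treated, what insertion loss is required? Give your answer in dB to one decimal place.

4.3 dB

The untreated sources together contribute 10^(94/10) + 10^(61/10) = 2.513e+09, i.e. 94.00 dB(A).
The limit corresponds to 10^(96/10) = 3.981e+09; subtracting the fixed part leaves 1.468e+09 for the milling machine, i.e. 91.67 dB(A).
Required insertion loss = 96 − 91.67 = 4.33 dB.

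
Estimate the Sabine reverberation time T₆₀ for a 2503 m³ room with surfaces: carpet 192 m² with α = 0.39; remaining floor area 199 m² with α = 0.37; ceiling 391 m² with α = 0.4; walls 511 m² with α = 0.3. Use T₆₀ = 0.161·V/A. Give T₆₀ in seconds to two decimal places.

0.88 s

Total absorption A = 192·0.39 + 199·0.37 + 391·0.4 + 511·0.3 = 458.21 m² sabins.
T₆₀ = 0.161·V/A = 0.161·2503/458.21 = 0.879 s.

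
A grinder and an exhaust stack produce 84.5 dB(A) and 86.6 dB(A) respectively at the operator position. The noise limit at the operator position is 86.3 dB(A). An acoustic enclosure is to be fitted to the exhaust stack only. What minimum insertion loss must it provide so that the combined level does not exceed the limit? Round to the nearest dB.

Fixed contribution from the other source: Σ 10^(L/10) = 10^(84.5/10) = 2.818e+08 (84.50 dB(A)).
The limit corresponds to 10^(86.3/10) = 4.266e+08; subtracting the fixed part leaves 1.447e+08 for the exhaust stack, i.e. 81.61 dB(A).
Required insertion loss = 86.6 − 81.61 = 4.99 dB.

5 dB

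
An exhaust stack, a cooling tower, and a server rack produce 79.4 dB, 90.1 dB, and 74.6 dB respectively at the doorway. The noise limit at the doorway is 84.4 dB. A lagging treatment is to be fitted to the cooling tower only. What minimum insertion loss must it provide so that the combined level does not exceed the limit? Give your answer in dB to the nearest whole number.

Fixed contribution from the other sources: Σ 10^(L/10) = 10^(79.4/10) + 10^(74.6/10) = 1.159e+08 (80.64 dB).
To meet 84.4 dB overall, the treated cooling tower may contribute at most 10^(84.4/10) − 1.159e+08 = 1.595e+08, i.e. 82.03 dB.
Required insertion loss = 90.1 − 82.03 = 8.07 dB.

8 dB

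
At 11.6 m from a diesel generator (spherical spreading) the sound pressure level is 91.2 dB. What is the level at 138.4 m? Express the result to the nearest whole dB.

For a point source, L₂ = L₁ − 20·log₁₀(r₂/r₁).
L₂ = 91.2 − 20·log₁₀(138.4/11.6) = 91.2 − 21.534 = 69.67 dB.

70 dB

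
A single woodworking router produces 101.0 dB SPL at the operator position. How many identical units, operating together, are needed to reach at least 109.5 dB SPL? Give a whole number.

The shortfall is 109.5 − 101.0 = 8.5 dB, and N units add 10·log₁₀ N, so need 10·log₁₀ N ≥ 8.5.
N ≥ 10^(8.5/10) = 7.079, so N = 8.

8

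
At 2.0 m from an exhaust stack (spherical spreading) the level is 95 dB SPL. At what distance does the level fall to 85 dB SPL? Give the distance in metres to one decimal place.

6.3 m

Point-source spreading drops the level by 20·log₁₀(r₂/r₁); inverting, r₂/r₁ = 10^(ΔL/20).
r₂ = 2.0·10^((95−85)/20) = 2.0·10^(10.0/20) = 6.32 m.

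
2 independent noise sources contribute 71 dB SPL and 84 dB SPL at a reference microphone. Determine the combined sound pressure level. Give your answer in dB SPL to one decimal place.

For uncorrelated sources the intensities add, so convert each level to linear form, sum, and take 10·log₁₀ of the total.
Σ 10^(L/10) = 10^(71/10) + 10^(84/10) = 2.638e+08.
L_total = 10·log₁₀(2.638e+08) = 84.21 dB SPL.

84.2 dB SPL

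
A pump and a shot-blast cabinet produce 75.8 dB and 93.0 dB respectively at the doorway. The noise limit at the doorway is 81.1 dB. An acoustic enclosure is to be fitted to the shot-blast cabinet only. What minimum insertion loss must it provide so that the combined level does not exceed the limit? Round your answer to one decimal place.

Fixed contribution from the other source: Σ 10^(L/10) = 10^(75.8/10) = 3.802e+07 (75.80 dB).
The limit corresponds to 10^(81.1/10) = 1.288e+08; subtracting the fixed part leaves 9.081e+07 for the shot-blast cabinet, i.e. 79.58 dB.
So the shot-blast cabinet must be reduced from 93.0 to 79.58 dB: IL = 13.42 dB.

13.4 dB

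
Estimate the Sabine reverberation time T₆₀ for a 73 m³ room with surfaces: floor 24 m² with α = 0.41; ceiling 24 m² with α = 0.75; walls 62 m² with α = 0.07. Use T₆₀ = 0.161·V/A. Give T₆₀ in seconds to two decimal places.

0.37 s

Summing Sᵢαᵢ: 24·0.41 + 24·0.75 + 62·0.07 = 32.18 m².
T₆₀ = 0.161·V/A = 0.161·73/32.18 = 0.365 s.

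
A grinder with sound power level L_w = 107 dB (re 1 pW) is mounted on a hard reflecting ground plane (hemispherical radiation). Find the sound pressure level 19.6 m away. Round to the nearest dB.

The power spreads over a hemisphere of area 2π·r², so L_p = L_w − 10·log₁₀(2π·r²).
2π·r² = 2414 m², 10·log₁₀ of that is 33.827 dB.
L_p = 107 − 33.827 = 73.17 dB.

73 dB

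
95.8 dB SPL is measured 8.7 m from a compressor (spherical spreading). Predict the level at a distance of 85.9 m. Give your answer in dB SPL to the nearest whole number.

76 dB SPL

Point-source attenuation: ΔL = 20·log₁₀(r₂/r₁) = 20·log₁₀(85.9/8.7) = 19.889 dB.
L₂ = 95.8 − 20·log₁₀(85.9/8.7) = 95.8 − 19.889 = 75.91 dB SPL.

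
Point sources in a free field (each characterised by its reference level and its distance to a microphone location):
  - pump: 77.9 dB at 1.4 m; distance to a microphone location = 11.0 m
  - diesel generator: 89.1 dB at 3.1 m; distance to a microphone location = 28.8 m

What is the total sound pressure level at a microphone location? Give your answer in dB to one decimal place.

Apply inverse-square spreading to bring every level to the receiver, then sum 10^(L/10).
pump: 77.9 − 20·log₁₀(11.0/1.4) = 77.9 − 17.91 = 59.99 dB.
diesel generator: 89.1 − 20·log₁₀(28.8/3.1) = 89.1 − 19.36 = 69.74 dB.
Σ 10^(L/10) = 1.042e+07 → L_total = 10·log₁₀(1.042e+07) = 70.18 dB.

70.2 dB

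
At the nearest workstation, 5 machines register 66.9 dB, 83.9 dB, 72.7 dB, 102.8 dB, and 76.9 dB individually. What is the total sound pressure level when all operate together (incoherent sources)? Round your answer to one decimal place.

Incoherent sources combine by intensity addition: L_total = 10·log₁₀(Σ 10^(L_i/10)).
Σ 10^(L/10) = 10^(66.9/10) + 10^(83.9/10) + 10^(72.7/10) + 10^(102.8/10) + 10^(76.9/10) = 1.937e+10.
L_total = 10·log₁₀(1.937e+10) = 102.87 dB.

102.9 dB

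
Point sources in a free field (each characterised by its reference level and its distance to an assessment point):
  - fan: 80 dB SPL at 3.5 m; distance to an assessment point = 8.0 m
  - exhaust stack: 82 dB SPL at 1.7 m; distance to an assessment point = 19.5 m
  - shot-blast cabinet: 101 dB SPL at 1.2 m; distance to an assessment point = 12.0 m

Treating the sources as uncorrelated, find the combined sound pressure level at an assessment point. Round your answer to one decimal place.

81.7 dB SPL

Apply inverse-square spreading to bring every level to the receiver, then sum 10^(L/10).
fan: 80 − 20·log₁₀(8.0/3.5) = 80 − 7.18 = 72.82 dB SPL.
exhaust stack: 82 − 20·log₁₀(19.5/1.7) = 82 − 21.19 = 60.81 dB SPL.
shot-blast cabinet: 101 − 20·log₁₀(12.0/1.2) = 101 − 20.00 = 81.00 dB SPL.
Σ 10^(L/10) = 1.462e+08 → L_total = 10·log₁₀(1.462e+08) = 81.65 dB SPL.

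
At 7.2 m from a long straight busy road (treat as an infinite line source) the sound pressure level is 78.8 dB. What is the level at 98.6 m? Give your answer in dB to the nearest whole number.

67 dB

For a line source, L₂ = L₁ − 10·log₁₀(r₂/r₁).
L₂ = 78.8 − 10·log₁₀(98.6/7.2) = 78.8 − 11.365 = 67.43 dB.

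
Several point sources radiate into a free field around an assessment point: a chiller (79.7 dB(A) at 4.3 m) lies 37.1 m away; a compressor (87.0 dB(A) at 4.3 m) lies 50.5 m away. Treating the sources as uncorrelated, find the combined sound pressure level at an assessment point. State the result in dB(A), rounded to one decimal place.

66.9 dB(A)

Propagate each source to the receiver with L = L_ref − 20·log₁₀(r/r_ref), then add intensities.
chiller: 79.7 − 20·log₁₀(37.1/4.3) = 79.7 − 18.72 = 60.98 dB(A).
compressor: 87.0 − 20·log₁₀(50.5/4.3) = 87.0 − 21.40 = 65.60 dB(A).
Σ 10^(L/10) = 4.887e+06 → L_total = 10·log₁₀(4.887e+06) = 66.89 dB(A).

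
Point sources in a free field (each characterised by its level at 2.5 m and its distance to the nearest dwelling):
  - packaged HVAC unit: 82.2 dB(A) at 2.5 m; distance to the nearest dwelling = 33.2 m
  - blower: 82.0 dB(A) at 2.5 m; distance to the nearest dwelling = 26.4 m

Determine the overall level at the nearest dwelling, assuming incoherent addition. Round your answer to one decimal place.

Propagate each source to the receiver with L = L_ref − 20·log₁₀(r/r_ref), then add intensities.
packaged HVAC unit: 82.2 − 20·log₁₀(33.2/2.5) = 82.2 − 22.46 = 59.74 dB(A).
blower: 82.0 − 20·log₁₀(26.4/2.5) = 82.0 − 20.47 = 61.53 dB(A).
Σ 10^(L/10) = 2.362e+06 → L_total = 10·log₁₀(2.362e+06) = 63.73 dB(A).

63.7 dB(A)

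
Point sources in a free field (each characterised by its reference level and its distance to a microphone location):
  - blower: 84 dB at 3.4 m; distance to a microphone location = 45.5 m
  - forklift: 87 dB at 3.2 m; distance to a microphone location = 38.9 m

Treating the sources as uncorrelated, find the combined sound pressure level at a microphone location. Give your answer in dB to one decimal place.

66.8 dB

First find each source's level at the receiver (point-source: −20·log₁₀(r/r_ref)), then combine on an intensity basis.
blower: 84 − 20·log₁₀(45.5/3.4) = 84 − 22.53 = 61.47 dB.
forklift: 87 − 20·log₁₀(38.9/3.2) = 87 − 21.70 = 65.30 dB.
Σ 10^(L/10) = 4.794e+06 → L_total = 10·log₁₀(4.794e+06) = 66.81 dB.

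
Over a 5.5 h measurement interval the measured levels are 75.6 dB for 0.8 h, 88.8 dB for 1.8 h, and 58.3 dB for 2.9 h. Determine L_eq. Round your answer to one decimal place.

Weight each interval's intensity by its duration and average over T = 5.5 h:
Σ tᵢ·10^(Lᵢ/10) = 0.8·10^(75.6/10) + 1.8·10^(88.8/10) + 2.9·10^(58.3/10) = 1.396e+09.
L_eq = 10·log₁₀(1.396e+09/5.5) = 84.05 dB.

84.0 dB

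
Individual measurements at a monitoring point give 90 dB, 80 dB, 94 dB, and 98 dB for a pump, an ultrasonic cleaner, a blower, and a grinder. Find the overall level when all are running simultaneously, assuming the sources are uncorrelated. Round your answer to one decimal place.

100.0 dB

Incoherent sources combine by intensity addition: L_total = 10·log₁₀(Σ 10^(L_i/10)).
Σ 10^(L/10) = 10^(90/10) + 10^(80/10) + 10^(94/10) + 10^(98/10) = 9.921e+09.
L_total = 10·log₁₀(9.921e+09) = 99.97 dB.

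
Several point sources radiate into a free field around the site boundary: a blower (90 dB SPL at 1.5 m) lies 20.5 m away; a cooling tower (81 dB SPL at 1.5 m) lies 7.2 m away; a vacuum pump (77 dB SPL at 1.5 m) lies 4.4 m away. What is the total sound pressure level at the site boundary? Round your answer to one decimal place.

Propagate each source to the receiver with L = L_ref − 20·log₁₀(r/r_ref), then add intensities.
blower: 90 − 20·log₁₀(20.5/1.5) = 90 − 22.71 = 67.29 dB SPL.
cooling tower: 81 − 20·log₁₀(7.2/1.5) = 81 − 13.62 = 67.38 dB SPL.
vacuum pump: 77 − 20·log₁₀(4.4/1.5) = 77 − 9.35 = 67.65 dB SPL.
Σ 10^(L/10) = 1.664e+07 → L_total = 10·log₁₀(1.664e+07) = 72.21 dB SPL.

72.2 dB SPL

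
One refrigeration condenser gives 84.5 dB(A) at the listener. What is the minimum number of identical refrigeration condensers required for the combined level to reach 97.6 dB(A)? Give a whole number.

Need L₁ + 10·log₁₀ N ≥ 97.6, i.e. log₁₀ N ≥ 1.31.
N ≥ 10^(13.1/10) = 20.417, so N = 21.

21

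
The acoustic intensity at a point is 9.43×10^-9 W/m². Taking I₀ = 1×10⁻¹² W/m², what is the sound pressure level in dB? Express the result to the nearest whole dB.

40 dB

I/I₀ = 9.43×10^-9/10⁻¹² = 9.43×10^3, and L = 10·log₁₀(I/I₀).
L = 10·(0.9745 + 3) = 39.75 dB.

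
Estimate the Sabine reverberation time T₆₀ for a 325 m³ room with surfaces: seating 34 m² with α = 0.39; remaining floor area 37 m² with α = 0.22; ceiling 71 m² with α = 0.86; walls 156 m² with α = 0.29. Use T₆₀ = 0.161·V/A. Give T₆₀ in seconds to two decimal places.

0.41 s

A = Σ Sᵢαᵢ = 34·0.39 + 37·0.22 + 71·0.86 + 156·0.29 = 127.70 m².
T₆₀ = 0.161·V/A = 0.161·325/127.70 = 0.410 s.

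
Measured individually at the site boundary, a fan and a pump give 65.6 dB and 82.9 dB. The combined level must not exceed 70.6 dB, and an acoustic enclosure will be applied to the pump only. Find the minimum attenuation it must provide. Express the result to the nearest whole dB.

14 dB

Everything except the pump sums to 10^(65.6/10) = 3.631e+06 in linear terms, 65.60 dB.
To meet 70.6 dB overall, the treated pump may contribute at most 10^(70.6/10) − 3.631e+06 = 7.851e+06, i.e. 68.95 dB.
Required insertion loss = 82.9 − 68.95 = 13.95 dB.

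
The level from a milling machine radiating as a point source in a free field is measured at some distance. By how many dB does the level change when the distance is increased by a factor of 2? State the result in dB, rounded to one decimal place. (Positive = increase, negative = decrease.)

With spherical spreading the level changes by −20·log₁₀(r₂/r₁).
ΔL = −20·log₁₀(2) = -6.02 dB.

-6.0 dB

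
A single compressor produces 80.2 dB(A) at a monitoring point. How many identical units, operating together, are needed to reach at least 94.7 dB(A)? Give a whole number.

N identical sources give L₁ + 10·log₁₀ N, so require 10·log₁₀ N ≥ 94.7 − 80.2 = 14.5 dB.
N ≥ 10^(14.5/10) = 28.184, so N = 29.

29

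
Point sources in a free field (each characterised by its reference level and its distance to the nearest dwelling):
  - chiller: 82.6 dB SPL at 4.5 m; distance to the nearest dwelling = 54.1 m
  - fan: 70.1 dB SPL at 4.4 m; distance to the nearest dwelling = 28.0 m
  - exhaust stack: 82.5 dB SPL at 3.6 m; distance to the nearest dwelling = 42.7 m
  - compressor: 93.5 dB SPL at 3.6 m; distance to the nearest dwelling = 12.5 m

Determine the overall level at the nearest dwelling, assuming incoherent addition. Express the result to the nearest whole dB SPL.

83 dB SPL

Propagate each source to the receiver with L = L_ref − 20·log₁₀(r/r_ref), then add intensities.
chiller: 82.6 − 20·log₁₀(54.1/4.5) = 82.6 − 21.60 = 61.00 dB SPL.
fan: 70.1 − 20·log₁₀(28.0/4.4) = 70.1 − 16.07 = 54.03 dB SPL.
exhaust stack: 82.5 − 20·log₁₀(42.7/3.6) = 82.5 − 21.48 = 61.02 dB SPL.
compressor: 93.5 − 20·log₁₀(12.5/3.6) = 93.5 − 10.81 = 82.69 dB SPL.
Σ 10^(L/10) = 1.885e+08 → L_total = 10·log₁₀(1.885e+08) = 82.75 dB SPL.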